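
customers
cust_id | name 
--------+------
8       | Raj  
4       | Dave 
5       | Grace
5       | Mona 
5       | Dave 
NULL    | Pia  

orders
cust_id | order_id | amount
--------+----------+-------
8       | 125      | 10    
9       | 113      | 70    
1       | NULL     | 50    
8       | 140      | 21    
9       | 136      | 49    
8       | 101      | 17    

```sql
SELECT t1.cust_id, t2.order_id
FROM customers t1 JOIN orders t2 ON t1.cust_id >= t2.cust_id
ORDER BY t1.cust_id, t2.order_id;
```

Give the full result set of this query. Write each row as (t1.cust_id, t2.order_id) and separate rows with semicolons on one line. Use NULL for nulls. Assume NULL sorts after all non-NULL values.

(4, NULL); (5, NULL); (5, NULL); (5, NULL); (8, 101); (8, 125); (8, 140); (8, NULL)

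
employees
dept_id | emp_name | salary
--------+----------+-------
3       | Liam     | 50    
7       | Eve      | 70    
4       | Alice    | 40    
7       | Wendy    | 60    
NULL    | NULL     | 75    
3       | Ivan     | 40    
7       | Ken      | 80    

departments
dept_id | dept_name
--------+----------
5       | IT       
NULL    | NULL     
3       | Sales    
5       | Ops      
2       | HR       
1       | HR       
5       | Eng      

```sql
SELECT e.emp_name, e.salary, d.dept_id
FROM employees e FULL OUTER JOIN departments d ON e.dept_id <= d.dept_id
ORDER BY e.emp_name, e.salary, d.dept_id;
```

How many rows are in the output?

18

FULL OUTER JOIN keeps every row from both sides; unmatched rows get NULL for the other side's columns.
Matching on e.dept_id <= d.dept_id. A NULL in a compared column never satisfies the condition.
Matched pairs: 11; unmatched e rows kept: 4; unmatched d rows kept: 3.
Total: 11 matched + 7 padded = 18 rows.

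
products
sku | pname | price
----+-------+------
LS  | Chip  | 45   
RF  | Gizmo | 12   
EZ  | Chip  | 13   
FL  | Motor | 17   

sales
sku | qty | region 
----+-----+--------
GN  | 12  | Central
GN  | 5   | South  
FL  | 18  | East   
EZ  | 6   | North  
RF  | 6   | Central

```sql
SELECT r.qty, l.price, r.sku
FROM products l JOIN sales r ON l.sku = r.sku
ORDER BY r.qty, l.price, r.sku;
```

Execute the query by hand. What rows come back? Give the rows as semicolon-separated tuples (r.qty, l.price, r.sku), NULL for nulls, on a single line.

INNER JOIN keeps only pairs where the ON condition holds.
Matching on l.sku = r.sku.
Matched pairs: 3.

(6, 12, RF); (6, 13, EZ); (18, 17, FL)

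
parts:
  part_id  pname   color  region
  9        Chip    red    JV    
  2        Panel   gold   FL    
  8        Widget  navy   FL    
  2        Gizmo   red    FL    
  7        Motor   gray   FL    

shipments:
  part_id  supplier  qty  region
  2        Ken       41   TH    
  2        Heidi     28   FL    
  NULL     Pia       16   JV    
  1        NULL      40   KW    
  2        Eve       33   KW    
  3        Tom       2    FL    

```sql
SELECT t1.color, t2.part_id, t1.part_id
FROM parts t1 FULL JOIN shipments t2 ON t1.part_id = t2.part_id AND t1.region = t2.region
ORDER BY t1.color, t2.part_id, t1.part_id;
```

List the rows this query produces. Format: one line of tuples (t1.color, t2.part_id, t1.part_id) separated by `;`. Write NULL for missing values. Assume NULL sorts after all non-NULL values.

FULL OUTER JOIN keeps every row from both sides; unmatched rows get NULL for the other side's columns.
Matching on t1.part_id = t2.part_id AND t1.region = t2.region. A NULL in a compared column never satisfies the condition.
- t1 (part_id=9, region=JV) has no partner → padded with NULL.
- t1 (part_id=2, region=FL) pairs with 1 row(s) of t2.
- t1 (part_id=8, region=FL) has no partner → padded with NULL.
- t1 (part_id=2, region=FL) pairs with 1 row(s) of t2.
- t1 (part_id=7, region=FL) has no partner → padded with NULL.
- plus 5 unmatched t2 row(s), each kept with NULL t1 columns.
After projecting and ordering:
t1.color | t2.part_id | t1.part_id
gold | 2 | 2
gray | NULL | 7
navy | NULL | 8
red | 2 | 2
red | NULL | 9
NULL | 1 | NULL
NULL | 2 | NULL
NULL | 2 | NULL
NULL | 3 | NULL
NULL | NULL | NULL

(gold, 2, 2); (gray, NULL, 7); (navy, NULL, 8); (red, 2, 2); (red, NULL, 9); (NULL, 1, NULL); (NULL, 2, NULL); (NULL, 2, NULL); (NULL, 3, NULL); (NULL, NULL, NULL)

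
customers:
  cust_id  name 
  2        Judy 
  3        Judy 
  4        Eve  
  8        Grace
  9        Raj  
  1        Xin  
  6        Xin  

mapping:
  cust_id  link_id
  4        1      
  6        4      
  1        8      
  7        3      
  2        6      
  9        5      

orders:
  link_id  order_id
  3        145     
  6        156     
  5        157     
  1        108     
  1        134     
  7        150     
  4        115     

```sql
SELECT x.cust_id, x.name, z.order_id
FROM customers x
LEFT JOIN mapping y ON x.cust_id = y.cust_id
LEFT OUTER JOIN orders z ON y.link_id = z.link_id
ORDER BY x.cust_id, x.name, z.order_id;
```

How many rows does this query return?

8

Evaluate left to right. First `customers x LEFT JOIN mapping y` on cust_id: 7 row(s).
Then LEFT JOIN `orders z` on link_id: each of those 7 rows is kept; rows whose y.link_id has no match in z get NULL for z's columns.
Result: 8 row(s).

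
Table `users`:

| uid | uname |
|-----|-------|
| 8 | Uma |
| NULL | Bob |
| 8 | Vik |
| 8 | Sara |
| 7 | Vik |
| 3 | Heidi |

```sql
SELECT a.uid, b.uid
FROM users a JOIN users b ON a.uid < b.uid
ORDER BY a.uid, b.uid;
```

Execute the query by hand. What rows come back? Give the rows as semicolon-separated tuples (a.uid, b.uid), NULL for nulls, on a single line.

(3, 7); (3, 8); (3, 8); (3, 8); (7, 8); (7, 8); (7, 8)

INNER JOIN keeps only pairs where the ON condition holds.
Matching on a.uid < b.uid. A NULL in a compared column never satisfies the condition.
Matched pairs: 7.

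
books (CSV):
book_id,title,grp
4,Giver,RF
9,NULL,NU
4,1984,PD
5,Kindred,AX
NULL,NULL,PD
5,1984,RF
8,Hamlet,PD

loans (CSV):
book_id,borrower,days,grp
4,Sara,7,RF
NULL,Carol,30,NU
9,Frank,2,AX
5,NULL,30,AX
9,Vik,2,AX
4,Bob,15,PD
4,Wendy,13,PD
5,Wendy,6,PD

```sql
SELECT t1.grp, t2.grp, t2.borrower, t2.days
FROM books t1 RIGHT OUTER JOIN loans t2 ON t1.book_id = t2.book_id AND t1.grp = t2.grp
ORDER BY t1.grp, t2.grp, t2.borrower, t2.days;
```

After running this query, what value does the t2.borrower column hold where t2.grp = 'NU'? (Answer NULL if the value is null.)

Carol

RIGHT JOIN keeps every row from `loans`; unmatched rows get NULL for `books`'s columns.
Matching on t1.book_id = t2.book_id AND t1.grp = t2.grp. A NULL in a compared column never satisfies the condition.
- book_id=4, grp=RF: 1 matching t2 row(s), so 1 row(s) emitted.
- book_id=9, grp=NU: no matching t2 row.
- book_id=4, grp=PD: 2 matching t2 row(s), so 2 row(s) emitted.
- book_id=5, grp=AX: 1 matching t2 row(s), so 1 row(s) emitted.
- book_id=NULL, grp=PD: no matching t2 row.
- book_id=5, grp=RF: no matching t2 row.
- book_id=8, grp=PD: no matching t2 row.
- 4 t2 row(s) had no t1 match → kept, t1 columns NULL.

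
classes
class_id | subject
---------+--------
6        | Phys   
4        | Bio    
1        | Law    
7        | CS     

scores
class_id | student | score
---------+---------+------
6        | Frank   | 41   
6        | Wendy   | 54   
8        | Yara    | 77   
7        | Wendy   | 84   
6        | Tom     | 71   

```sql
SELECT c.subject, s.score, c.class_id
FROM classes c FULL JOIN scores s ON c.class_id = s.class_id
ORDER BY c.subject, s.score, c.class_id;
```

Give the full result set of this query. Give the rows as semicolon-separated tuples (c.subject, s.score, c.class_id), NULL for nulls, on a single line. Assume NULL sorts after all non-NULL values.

FULL OUTER JOIN keeps every row from both sides; unmatched rows get NULL for the other side's columns.
Matching on c.class_id = s.class_id.
Matched pairs: 4; unmatched c rows kept: 2; unmatched s rows kept: 1.

(Bio, NULL, 4); (CS, 84, 7); (Law, NULL, 1); (Phys, 41, 6); (Phys, 54, 6); (Phys, 71, 6); (NULL, 77, NULL)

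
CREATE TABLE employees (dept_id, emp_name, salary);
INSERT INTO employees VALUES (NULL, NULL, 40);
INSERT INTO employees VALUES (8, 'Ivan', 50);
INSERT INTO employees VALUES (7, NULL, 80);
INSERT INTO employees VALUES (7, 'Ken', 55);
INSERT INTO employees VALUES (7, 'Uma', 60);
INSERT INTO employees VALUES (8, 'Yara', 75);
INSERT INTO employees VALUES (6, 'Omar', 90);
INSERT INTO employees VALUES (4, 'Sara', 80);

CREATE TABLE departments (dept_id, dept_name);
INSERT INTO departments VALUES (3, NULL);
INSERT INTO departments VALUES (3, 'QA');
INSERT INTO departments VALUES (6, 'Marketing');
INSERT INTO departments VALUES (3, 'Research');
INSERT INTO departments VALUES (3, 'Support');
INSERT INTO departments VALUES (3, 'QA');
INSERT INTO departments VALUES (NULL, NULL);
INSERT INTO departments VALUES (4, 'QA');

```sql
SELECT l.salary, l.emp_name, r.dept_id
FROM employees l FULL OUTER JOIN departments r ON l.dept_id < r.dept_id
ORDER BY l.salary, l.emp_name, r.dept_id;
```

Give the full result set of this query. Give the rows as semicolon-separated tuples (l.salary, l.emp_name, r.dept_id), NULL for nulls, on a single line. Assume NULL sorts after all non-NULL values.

(40, NULL, NULL); (50, Ivan, NULL); (55, Ken, NULL); (60, Uma, NULL); (75, Yara, NULL); (80, Sara, 6); (80, NULL, NULL); (90, Omar, NULL); (NULL, NULL, 3); (NULL, NULL, 3); (NULL, NULL, 3); (NULL, NULL, 3); (NULL, NULL, 3); (NULL, NULL, 4); (NULL, NULL, NULL)

FULL OUTER JOIN keeps every row from both sides; unmatched rows get NULL for the other side's columns.
Matching on l.dept_id < r.dept_id. A NULL in a compared column never satisfies the condition.
- dept_id=NULL: no r row matches, row kept with r columns NULL.
- dept_id=8: no r row matches, row kept with r columns NULL.
- dept_id=7: no r row matches, row kept with r columns NULL.
- dept_id=7: no r row matches, row kept with r columns NULL.
- dept_id=7: no r row matches, row kept with r columns NULL.
- dept_id=8: no r row matches, row kept with r columns NULL.
- dept_id=6: no r row matches, row kept with r columns NULL.
- dept_id=4: 1 matching r row(s), so 1 row(s) emitted.
- 7 r row(s) had no l match → kept, l columns NULL.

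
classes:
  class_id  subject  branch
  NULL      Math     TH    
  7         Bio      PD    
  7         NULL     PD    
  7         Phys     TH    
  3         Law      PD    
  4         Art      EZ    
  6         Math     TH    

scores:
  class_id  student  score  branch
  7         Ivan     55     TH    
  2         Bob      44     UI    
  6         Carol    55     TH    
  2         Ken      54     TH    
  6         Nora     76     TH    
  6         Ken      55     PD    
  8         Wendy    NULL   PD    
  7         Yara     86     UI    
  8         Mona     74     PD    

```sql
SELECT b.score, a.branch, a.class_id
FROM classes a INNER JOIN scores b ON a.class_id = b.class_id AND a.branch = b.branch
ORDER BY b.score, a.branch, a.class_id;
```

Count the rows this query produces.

INNER JOIN keeps only pairs where the ON condition holds.
Matching on a.class_id = b.class_id AND a.branch = b.branch. A NULL in a compared column never satisfies the condition.
- a row (class_id=NULL, branch=TH): no match → dropped.
- a row (class_id=7, branch=PD): no match → dropped.
- a row (class_id=7, branch=PD): no match → dropped.
- a row (class_id=7, branch=TH): matches 1 b row(s) → 1 output row(s).
- a row (class_id=3, branch=PD): no match → dropped.
- a row (class_id=4, branch=EZ): no match → dropped.
- a row (class_id=6, branch=TH): matches 2 b row(s) → 2 output row(s).
Total: 3 rows.

3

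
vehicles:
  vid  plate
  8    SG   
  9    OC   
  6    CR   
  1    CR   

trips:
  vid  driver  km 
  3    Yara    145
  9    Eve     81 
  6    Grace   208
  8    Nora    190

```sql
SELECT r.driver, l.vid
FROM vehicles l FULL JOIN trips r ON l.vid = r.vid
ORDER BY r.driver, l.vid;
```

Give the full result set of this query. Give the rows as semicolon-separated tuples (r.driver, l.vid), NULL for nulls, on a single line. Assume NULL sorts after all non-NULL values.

FULL OUTER JOIN keeps every row from both sides; unmatched rows get NULL for the other side's columns.
Matching on l.vid = r.vid.
Matched pairs: 3; unmatched l rows kept: 1; unmatched r rows kept: 1.

(Eve, 9); (Grace, 6); (Nora, 8); (Yara, NULL); (NULL, 1)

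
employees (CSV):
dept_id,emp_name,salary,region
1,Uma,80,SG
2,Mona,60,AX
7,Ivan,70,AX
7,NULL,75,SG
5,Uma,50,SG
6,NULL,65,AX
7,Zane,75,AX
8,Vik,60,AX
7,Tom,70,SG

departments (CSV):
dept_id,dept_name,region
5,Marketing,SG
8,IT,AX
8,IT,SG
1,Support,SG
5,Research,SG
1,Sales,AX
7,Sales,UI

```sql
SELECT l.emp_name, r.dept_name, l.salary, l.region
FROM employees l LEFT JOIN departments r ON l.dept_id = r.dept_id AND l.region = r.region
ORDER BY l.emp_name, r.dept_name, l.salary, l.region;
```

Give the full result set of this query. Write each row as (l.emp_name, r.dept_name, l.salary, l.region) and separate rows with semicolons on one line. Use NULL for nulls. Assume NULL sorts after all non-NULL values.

LEFT JOIN keeps every row from `employees`; unmatched rows get NULL for `departments`'s columns.
Matching on l.dept_id = r.dept_id AND l.region = r.region.
- dept_id=1, region=SG: 1 matching r row(s), so 1 row(s) emitted.
- dept_id=2, region=AX: no r row matches, row kept with r columns NULL.
- dept_id=7, region=AX: no r row matches, row kept with r columns NULL.
- dept_id=7, region=SG: no r row matches, row kept with r columns NULL.
- dept_id=5, region=SG: 2 matching r row(s), so 2 row(s) emitted.
- dept_id=6, region=AX: no r row matches, row kept with r columns NULL.
- dept_id=7, region=AX: no r row matches, row kept with r columns NULL.
- dept_id=8, region=AX: 1 matching r row(s), so 1 row(s) emitted.
- dept_id=7, region=SG: no r row matches, row kept with r columns NULL.
After projecting and ordering:
l.emp_name | r.dept_name | l.salary | l.region
Ivan | NULL | 70 | AX
Mona | NULL | 60 | AX
Tom | NULL | 70 | SG
Uma | Marketing | 50 | SG
Uma | Research | 50 | SG
Uma | Support | 80 | SG
Vik | IT | 60 | AX
Zane | NULL | 75 | AX
NULL | NULL | 65 | AX
NULL | NULL | 75 | SG

(Ivan, NULL, 70, AX); (Mona, NULL, 60, AX); (Tom, NULL, 70, SG); (Uma, Marketing, 50, SG); (Uma, Research, 50, SG); (Uma, Support, 80, SG); (Vik, IT, 60, AX); (Zane, NULL, 75, AX); (NULL, NULL, 65, AX); (NULL, NULL, 75, SG)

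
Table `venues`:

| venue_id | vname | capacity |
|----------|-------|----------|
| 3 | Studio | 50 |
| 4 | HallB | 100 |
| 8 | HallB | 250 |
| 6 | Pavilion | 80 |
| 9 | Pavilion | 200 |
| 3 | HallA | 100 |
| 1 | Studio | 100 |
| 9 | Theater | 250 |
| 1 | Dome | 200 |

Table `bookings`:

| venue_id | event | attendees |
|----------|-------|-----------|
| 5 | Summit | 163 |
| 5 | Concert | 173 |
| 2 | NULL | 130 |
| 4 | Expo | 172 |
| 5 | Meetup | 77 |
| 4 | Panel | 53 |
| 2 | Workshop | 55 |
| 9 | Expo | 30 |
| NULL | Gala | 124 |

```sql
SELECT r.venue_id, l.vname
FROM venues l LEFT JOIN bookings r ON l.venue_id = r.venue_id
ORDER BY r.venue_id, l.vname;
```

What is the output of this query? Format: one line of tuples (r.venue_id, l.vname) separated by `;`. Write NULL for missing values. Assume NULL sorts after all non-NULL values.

LEFT JOIN keeps every row from `venues`; unmatched rows get NULL for `bookings`'s columns.
Matching on l.venue_id = r.venue_id. A NULL in a compared column never satisfies the condition.
Matched pairs: 4; unmatched l rows kept: 6.

(4, HallB); (4, HallB); (9, Pavilion); (9, Theater); (NULL, Dome); (NULL, HallA); (NULL, HallB); (NULL, Pavilion); (NULL, Studio); (NULL, Studio)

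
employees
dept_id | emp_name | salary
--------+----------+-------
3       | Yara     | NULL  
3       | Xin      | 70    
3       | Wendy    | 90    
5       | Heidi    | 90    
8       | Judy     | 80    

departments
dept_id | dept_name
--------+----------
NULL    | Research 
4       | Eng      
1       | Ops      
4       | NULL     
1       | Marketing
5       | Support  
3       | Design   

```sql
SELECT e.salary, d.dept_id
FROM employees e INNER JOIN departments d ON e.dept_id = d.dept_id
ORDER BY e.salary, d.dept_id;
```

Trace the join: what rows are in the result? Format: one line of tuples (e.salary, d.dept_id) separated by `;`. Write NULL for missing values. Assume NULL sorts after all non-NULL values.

INNER JOIN keeps only pairs where the ON condition holds.
Matching on e.dept_id = d.dept_id. A NULL in a compared column never satisfies the condition.
- dept_id=3: 1 matching d row(s), so 1 row(s) emitted.
- dept_id=3: 1 matching d row(s), so 1 row(s) emitted.
- dept_id=3: 1 matching d row(s), so 1 row(s) emitted.
- dept_id=5: 1 matching d row(s), so 1 row(s) emitted.
- dept_id=8: no matching d row, dropped.
After projecting and ordering:
e.salary | d.dept_id
70 | 3
90 | 3
90 | 5
NULL | 3

(70, 3); (90, 3); (90, 5); (NULL, 3)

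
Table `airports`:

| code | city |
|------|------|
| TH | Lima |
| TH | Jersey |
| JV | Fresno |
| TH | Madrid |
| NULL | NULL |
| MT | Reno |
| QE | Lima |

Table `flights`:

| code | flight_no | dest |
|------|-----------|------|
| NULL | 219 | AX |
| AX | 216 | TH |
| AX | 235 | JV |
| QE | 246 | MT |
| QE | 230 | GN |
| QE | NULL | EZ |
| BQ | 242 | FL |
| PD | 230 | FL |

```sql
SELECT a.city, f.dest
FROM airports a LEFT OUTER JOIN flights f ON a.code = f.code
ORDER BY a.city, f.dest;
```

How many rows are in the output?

9

LEFT JOIN keeps every row from `airports`; unmatched rows get NULL for `flights`'s columns.
Matching on a.code = f.code. A NULL in a compared column never satisfies the condition.
Matched pairs: 3; unmatched a rows kept: 6.
Total: 3 matched + 6 padded = 9 rows.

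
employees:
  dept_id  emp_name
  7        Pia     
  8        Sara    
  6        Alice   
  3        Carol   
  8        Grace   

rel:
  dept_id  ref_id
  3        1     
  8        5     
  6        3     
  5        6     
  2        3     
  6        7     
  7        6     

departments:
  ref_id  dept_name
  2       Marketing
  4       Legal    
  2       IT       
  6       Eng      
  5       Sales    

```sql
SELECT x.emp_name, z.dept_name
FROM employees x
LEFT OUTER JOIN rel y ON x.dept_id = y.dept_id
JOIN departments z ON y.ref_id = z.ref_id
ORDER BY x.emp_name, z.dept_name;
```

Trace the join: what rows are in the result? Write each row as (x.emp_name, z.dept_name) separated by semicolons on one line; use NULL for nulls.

(Grace, Sales); (Pia, Eng); (Sara, Sales)

Step 1 — x LEFT JOIN y on dept_id → 6 row(s).
Then INNER JOIN `departments z` on ref_id: keep only rows whose y.ref_id appears in z.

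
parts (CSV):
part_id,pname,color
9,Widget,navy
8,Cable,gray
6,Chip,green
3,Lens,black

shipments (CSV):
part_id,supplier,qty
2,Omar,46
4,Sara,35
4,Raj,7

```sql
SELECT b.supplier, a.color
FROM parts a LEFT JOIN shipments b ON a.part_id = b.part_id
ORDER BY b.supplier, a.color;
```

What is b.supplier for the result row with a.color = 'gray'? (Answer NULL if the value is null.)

NULL

LEFT JOIN keeps every row from `parts`; unmatched rows get NULL for `shipments`'s columns.
Matching on a.part_id = b.part_id.
- a row (part_id=9): no match → kept, b columns NULL.
- a row (part_id=8): no match → kept, b columns NULL.
- a row (part_id=6): no match → kept, b columns NULL.
- a row (part_id=3): no match → kept, b columns NULL.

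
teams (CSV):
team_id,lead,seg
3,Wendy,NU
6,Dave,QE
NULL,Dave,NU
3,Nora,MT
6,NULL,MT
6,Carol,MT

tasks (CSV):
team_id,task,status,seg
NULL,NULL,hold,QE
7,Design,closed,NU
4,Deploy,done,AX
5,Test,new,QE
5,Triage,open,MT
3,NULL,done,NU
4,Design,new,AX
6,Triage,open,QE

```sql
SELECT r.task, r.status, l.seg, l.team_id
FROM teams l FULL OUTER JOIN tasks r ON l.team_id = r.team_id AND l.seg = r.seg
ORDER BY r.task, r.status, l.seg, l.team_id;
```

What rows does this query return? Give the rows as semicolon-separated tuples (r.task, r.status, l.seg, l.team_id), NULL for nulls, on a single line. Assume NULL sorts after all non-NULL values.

(Deploy, done, NULL, NULL); (Design, closed, NULL, NULL); (Design, new, NULL, NULL); (Test, new, NULL, NULL); (Triage, open, QE, 6); (Triage, open, NULL, NULL); (NULL, done, NU, 3); (NULL, hold, NULL, NULL); (NULL, NULL, MT, 3); (NULL, NULL, MT, 6); (NULL, NULL, MT, 6); (NULL, NULL, NU, NULL)

FULL OUTER JOIN keeps every row from both sides; unmatched rows get NULL for the other side's columns.
Matching on l.team_id = r.team_id AND l.seg = r.seg. A NULL in a compared column never satisfies the condition.
- l (team_id=3, seg=NU) pairs with 1 row(s) of r.
- l (team_id=6, seg=QE) pairs with 1 row(s) of r.
- l (team_id=NULL, seg=NU) has no partner → padded with NULL.
- l (team_id=3, seg=MT) has no partner → padded with NULL.
- l (team_id=6, seg=MT) has no partner → padded with NULL.
- l (team_id=6, seg=MT) has no partner → padded with NULL.
- plus 6 unmatched r row(s), each kept with NULL l columns.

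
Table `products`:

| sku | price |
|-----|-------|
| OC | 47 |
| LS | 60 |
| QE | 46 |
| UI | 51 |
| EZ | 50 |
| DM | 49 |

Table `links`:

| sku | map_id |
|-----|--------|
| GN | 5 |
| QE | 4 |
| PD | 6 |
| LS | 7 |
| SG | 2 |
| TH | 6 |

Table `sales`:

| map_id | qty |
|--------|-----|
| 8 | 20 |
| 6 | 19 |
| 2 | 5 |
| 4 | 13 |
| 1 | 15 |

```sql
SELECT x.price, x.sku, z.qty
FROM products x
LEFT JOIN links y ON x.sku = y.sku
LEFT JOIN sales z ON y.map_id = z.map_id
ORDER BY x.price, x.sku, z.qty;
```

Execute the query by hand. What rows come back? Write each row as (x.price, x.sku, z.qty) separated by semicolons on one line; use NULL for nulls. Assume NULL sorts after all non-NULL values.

(46, QE, 13); (47, OC, NULL); (49, DM, NULL); (50, EZ, NULL); (51, UI, NULL); (60, LS, NULL)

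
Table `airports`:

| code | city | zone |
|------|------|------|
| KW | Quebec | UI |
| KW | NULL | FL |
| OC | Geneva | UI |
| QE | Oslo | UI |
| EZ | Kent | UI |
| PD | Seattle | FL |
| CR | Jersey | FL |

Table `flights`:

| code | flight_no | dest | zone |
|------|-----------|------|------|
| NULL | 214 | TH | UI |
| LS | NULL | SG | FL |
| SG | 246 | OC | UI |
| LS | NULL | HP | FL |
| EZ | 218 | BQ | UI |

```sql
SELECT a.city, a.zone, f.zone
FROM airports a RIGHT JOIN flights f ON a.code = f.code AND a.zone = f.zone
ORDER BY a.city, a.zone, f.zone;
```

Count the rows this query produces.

5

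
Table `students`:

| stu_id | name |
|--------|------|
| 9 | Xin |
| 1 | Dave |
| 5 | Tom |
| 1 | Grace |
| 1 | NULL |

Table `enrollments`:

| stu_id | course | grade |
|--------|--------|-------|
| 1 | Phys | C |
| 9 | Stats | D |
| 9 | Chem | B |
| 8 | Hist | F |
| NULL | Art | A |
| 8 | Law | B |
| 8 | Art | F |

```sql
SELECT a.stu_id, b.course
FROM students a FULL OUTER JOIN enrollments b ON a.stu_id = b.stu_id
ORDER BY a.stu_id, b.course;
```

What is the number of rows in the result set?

10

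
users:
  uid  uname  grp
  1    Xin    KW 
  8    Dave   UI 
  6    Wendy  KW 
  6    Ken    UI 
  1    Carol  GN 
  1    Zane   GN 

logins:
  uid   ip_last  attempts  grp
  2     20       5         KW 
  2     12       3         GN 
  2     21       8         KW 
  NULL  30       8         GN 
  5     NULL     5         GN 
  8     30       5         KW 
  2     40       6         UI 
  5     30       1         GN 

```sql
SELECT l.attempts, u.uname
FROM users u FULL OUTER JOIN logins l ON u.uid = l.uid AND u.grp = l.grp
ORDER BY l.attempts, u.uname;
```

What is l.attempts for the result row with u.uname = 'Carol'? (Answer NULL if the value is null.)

NULL

FULL OUTER JOIN keeps every row from both sides; unmatched rows get NULL for the other side's columns.
Matching on u.uid = l.uid AND u.grp = l.grp. A NULL in a compared column never satisfies the condition.
- u row (uid=1, grp=KW): no match → kept, l columns NULL.
- u row (uid=8, grp=UI): no match → kept, l columns NULL.
- u row (uid=6, grp=KW): no match → kept, l columns NULL.
- u row (uid=6, grp=UI): no match → kept, l columns NULL.
- u row (uid=1, grp=GN): no match → kept, l columns NULL.
- u row (uid=1, grp=GN): no match → kept, l columns NULL.
- 8 l row(s) had no u match → kept, u columns NULL.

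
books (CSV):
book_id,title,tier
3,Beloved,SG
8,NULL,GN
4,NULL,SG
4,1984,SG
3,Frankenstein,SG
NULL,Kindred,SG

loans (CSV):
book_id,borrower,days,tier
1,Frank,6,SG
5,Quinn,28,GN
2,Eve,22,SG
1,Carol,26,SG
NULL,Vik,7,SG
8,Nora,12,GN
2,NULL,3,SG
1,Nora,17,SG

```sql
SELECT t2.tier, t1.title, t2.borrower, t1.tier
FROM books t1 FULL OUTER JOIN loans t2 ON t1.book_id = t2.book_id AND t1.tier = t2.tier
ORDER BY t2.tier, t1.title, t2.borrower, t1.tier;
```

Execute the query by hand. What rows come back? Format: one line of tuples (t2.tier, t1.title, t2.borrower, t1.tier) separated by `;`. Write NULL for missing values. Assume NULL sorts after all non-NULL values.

(GN, NULL, Nora, GN); (GN, NULL, Quinn, NULL); (SG, NULL, Carol, NULL); (SG, NULL, Eve, NULL); (SG, NULL, Frank, NULL); (SG, NULL, Nora, NULL); (SG, NULL, Vik, NULL); (SG, NULL, NULL, NULL); (NULL, 1984, NULL, SG); (NULL, Beloved, NULL, SG); (NULL, Frankenstein, NULL, SG); (NULL, Kindred, NULL, SG); (NULL, NULL, NULL, SG)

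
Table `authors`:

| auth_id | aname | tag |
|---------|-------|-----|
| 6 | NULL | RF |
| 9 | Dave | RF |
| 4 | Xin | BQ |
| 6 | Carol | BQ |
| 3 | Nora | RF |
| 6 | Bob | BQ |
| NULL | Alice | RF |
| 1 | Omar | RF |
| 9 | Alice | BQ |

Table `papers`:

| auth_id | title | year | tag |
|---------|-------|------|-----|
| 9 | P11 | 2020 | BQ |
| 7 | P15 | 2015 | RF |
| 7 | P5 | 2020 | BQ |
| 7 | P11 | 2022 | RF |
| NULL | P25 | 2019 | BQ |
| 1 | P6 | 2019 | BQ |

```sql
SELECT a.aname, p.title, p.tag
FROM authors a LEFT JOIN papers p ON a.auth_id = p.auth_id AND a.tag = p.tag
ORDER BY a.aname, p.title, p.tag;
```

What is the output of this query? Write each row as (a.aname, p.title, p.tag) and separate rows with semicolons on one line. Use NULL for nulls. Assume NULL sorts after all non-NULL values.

LEFT JOIN keeps every row from `authors`; unmatched rows get NULL for `papers`'s columns.
Matching on a.auth_id = p.auth_id AND a.tag = p.tag. A NULL in a compared column never satisfies the condition.
Matched pairs: 1; unmatched a rows kept: 8.

(Alice, P11, BQ); (Alice, NULL, NULL); (Bob, NULL, NULL); (Carol, NULL, NULL); (Dave, NULL, NULL); (Nora, NULL, NULL); (Omar, NULL, NULL); (Xin, NULL, NULL); (NULL, NULL, NULL)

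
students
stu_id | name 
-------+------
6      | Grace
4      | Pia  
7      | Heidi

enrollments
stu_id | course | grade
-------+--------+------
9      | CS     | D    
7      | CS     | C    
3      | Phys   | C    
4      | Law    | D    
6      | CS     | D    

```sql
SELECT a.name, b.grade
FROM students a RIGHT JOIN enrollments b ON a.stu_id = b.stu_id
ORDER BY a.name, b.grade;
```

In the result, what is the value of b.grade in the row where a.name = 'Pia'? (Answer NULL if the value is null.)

D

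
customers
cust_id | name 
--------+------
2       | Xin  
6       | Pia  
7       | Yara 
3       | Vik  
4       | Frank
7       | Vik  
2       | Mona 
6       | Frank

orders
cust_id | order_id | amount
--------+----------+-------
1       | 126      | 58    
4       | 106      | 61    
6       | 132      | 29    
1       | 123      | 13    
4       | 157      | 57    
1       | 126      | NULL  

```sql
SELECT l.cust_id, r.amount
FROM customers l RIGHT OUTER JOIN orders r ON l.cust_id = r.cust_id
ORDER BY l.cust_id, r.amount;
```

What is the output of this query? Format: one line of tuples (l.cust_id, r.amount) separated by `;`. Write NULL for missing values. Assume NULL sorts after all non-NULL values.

(4, 57); (4, 61); (6, 29); (6, 29); (NULL, 13); (NULL, 58); (NULL, NULL)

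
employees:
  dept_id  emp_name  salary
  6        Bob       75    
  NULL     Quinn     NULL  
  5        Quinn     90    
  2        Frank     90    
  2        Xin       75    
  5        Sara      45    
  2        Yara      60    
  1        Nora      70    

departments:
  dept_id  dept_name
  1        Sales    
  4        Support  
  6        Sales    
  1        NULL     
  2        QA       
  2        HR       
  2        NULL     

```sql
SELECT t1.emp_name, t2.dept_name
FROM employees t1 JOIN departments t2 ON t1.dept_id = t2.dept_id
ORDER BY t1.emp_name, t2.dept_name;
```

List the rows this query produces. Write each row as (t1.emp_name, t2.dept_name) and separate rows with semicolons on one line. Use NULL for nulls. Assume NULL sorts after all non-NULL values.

INNER JOIN keeps only pairs where the ON condition holds.
Matching on t1.dept_id = t2.dept_id. A NULL in a compared column never satisfies the condition.
- t1 row (dept_id=6): matches 1 t2 row(s) → 1 output row(s).
- t1 row (dept_id=NULL): no match → dropped.
- t1 row (dept_id=5): no match → dropped.
- t1 row (dept_id=2): matches 3 t2 row(s) → 3 output row(s).
- t1 row (dept_id=2): matches 3 t2 row(s) → 3 output row(s).
- t1 row (dept_id=5): no match → dropped.
- t1 row (dept_id=2): matches 3 t2 row(s) → 3 output row(s).
- t1 row (dept_id=1): matches 2 t2 row(s) → 2 output row(s).

(Bob, Sales); (Frank, HR); (Frank, QA); (Frank, NULL); (Nora, Sales); (Nora, NULL); (Xin, HR); (Xin, QA); (Xin, NULL); (Yara, HR); (Yara, QA); (Yara, NULL)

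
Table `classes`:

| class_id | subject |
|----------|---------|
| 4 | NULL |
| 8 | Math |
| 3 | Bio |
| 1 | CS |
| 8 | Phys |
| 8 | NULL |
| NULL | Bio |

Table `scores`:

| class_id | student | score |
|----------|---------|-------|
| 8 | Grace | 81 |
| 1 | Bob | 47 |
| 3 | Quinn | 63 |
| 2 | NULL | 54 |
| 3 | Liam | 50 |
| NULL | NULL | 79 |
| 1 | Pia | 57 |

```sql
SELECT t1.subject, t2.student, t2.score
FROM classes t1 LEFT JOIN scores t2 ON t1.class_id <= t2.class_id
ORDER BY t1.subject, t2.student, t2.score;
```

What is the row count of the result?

14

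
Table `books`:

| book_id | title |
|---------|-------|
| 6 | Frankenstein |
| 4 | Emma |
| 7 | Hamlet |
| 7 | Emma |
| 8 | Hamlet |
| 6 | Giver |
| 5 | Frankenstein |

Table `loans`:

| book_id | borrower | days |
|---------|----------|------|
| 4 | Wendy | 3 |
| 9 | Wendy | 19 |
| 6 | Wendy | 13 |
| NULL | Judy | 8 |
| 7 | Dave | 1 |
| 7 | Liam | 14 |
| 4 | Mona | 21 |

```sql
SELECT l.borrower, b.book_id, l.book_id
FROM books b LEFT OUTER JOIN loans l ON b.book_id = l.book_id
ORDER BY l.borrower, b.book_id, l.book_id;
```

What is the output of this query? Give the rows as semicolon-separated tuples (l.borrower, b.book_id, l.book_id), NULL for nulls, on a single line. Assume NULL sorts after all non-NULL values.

(Dave, 7, 7); (Dave, 7, 7); (Liam, 7, 7); (Liam, 7, 7); (Mona, 4, 4); (Wendy, 4, 4); (Wendy, 6, 6); (Wendy, 6, 6); (NULL, 5, NULL); (NULL, 8, NULL)

LEFT JOIN keeps every row from `books`; unmatched rows get NULL for `loans`'s columns.
Matching on b.book_id = l.book_id. A NULL in a compared column never satisfies the condition.
- b (book_id=6) pairs with 1 row(s) of l.
- b (book_id=4) pairs with 2 row(s) of l.
- b (book_id=7) pairs with 2 row(s) of l.
- b (book_id=7) pairs with 2 row(s) of l.
- b (book_id=8) has no partner → padded with NULL.
- b (book_id=6) pairs with 1 row(s) of l.
- b (book_id=5) has no partner → padded with NULL.
After projecting and ordering:
l.borrower | b.book_id | l.book_id
Dave | 7 | 7
Dave | 7 | 7
Liam | 7 | 7
Liam | 7 | 7
Mona | 4 | 4
Wendy | 4 | 4
Wendy | 6 | 6
Wendy | 6 | 6
NULL | 5 | NULL
NULL | 8 | NULL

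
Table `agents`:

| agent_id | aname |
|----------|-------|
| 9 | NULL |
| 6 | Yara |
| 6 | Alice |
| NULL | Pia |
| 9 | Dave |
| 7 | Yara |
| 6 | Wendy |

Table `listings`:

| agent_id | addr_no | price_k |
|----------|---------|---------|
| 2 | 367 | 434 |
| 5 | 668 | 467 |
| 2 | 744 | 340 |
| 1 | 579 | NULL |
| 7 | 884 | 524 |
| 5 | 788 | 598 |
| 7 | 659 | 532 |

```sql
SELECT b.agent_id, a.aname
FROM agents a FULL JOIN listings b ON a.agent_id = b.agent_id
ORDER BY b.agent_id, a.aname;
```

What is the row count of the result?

13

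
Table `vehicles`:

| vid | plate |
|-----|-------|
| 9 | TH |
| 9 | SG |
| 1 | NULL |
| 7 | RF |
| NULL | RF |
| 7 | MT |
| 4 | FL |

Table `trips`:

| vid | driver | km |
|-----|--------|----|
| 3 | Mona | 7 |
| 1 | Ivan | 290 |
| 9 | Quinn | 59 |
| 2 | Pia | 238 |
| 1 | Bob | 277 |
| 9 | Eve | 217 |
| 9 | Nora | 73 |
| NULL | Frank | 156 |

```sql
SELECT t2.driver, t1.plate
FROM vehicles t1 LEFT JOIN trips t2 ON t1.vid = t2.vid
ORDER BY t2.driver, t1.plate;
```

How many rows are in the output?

12

LEFT JOIN keeps every row from `vehicles`; unmatched rows get NULL for `trips`'s columns.
Matching on t1.vid = t2.vid. A NULL in a compared column never satisfies the condition.
Matched pairs: 8; unmatched t1 rows kept: 4.
Total: 8 matched + 4 padded = 12 rows.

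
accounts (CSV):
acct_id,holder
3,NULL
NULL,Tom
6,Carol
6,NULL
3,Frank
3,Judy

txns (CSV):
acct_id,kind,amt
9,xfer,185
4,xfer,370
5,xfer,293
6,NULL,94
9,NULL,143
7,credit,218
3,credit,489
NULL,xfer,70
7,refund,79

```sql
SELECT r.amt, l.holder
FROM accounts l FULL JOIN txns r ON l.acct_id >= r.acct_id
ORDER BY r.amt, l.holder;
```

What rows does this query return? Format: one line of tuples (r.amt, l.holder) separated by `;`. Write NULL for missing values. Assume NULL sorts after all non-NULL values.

(70, NULL); (79, NULL); (94, Carol); (94, NULL); (143, NULL); (185, NULL); (218, NULL); (293, Carol); (293, NULL); (370, Carol); (370, NULL); (489, Carol); (489, Frank); (489, Judy); (489, NULL); (489, NULL); (NULL, Tom)

FULL OUTER JOIN keeps every row from both sides; unmatched rows get NULL for the other side's columns.
Matching on l.acct_id >= r.acct_id. A NULL in a compared column never satisfies the condition.
- l (acct_id=3) pairs with 1 row(s) of r.
- l (acct_id=NULL) has no partner → padded with NULL.
- l (acct_id=6) pairs with 4 row(s) of r.
- l (acct_id=6) pairs with 4 row(s) of r.
- l (acct_id=3) pairs with 1 row(s) of r.
- l (acct_id=3) pairs with 1 row(s) of r.
- 5 row(s) from r found no l partner → padded with NULL.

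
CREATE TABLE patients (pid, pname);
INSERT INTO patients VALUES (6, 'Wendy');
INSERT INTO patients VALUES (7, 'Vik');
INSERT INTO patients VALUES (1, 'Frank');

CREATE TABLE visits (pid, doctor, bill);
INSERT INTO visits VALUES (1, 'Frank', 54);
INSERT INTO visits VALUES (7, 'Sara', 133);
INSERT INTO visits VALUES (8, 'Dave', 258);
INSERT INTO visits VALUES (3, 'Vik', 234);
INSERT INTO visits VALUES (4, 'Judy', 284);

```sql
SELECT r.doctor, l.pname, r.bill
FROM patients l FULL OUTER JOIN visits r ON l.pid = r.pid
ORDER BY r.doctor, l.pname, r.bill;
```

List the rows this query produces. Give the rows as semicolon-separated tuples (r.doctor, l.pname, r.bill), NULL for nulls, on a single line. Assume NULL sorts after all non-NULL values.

FULL OUTER JOIN keeps every row from both sides; unmatched rows get NULL for the other side's columns.
Matching on l.pid = r.pid.
- l row (pid=6): no match → kept, r columns NULL.
- l row (pid=7): matches 1 r row(s) → 1 output row(s).
- l row (pid=1): matches 1 r row(s) → 1 output row(s).
- 3 r row(s) had no l match → kept, l columns NULL.
After projecting and ordering:
r.doctor | l.pname | r.bill
Dave | NULL | 258
Frank | Frank | 54
Judy | NULL | 284
Sara | Vik | 133
Vik | NULL | 234
NULL | Wendy | NULL

(Dave, NULL, 258); (Frank, Frank, 54); (Judy, NULL, 284); (Sara, Vik, 133); (Vik, NULL, 234); (NULL, Wendy, NULL)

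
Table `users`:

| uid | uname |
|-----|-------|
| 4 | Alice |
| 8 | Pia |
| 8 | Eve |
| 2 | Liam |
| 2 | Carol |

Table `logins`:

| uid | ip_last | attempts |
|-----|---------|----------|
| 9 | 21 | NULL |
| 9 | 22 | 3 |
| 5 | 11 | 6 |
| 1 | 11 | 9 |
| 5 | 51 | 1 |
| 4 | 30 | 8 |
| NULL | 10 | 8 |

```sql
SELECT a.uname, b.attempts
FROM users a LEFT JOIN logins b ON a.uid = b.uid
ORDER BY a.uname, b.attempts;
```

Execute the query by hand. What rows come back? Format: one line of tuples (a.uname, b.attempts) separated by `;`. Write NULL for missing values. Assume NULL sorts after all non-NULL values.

LEFT JOIN keeps every row from `users`; unmatched rows get NULL for `logins`'s columns.
Matching on a.uid = b.uid. A NULL in a compared column never satisfies the condition.
- a[0] uid=4 → 1 match(es) in b → 1 row(s).
- a[1] uid=8 → no match; kept with NULLs on the b side.
- a[2] uid=8 → no match; kept with NULLs on the b side.
- a[3] uid=2 → no match; kept with NULLs on the b side.
- a[4] uid=2 → no match; kept with NULLs on the b side.
After projecting and ordering:
a.uname | b.attempts
Alice | 8
Carol | NULL
Eve | NULL
Liam | NULL
Pia | NULL

(Alice, 8); (Carol, NULL); (Eve, NULL); (Liam, NULL); (Pia, NULL)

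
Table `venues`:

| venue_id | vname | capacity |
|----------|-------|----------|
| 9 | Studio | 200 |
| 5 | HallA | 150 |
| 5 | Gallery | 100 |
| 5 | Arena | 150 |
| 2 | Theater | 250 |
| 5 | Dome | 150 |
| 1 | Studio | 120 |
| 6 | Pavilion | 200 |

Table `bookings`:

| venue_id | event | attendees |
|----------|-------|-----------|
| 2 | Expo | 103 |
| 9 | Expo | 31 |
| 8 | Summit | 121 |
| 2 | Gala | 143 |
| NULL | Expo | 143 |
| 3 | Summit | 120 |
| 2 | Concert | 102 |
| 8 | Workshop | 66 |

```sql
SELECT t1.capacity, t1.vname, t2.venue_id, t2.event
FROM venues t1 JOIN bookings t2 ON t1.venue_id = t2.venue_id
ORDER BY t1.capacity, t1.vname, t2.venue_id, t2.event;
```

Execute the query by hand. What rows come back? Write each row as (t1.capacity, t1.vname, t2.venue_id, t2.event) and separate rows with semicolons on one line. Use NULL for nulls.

(200, Studio, 9, Expo); (250, Theater, 2, Concert); (250, Theater, 2, Expo); (250, Theater, 2, Gala)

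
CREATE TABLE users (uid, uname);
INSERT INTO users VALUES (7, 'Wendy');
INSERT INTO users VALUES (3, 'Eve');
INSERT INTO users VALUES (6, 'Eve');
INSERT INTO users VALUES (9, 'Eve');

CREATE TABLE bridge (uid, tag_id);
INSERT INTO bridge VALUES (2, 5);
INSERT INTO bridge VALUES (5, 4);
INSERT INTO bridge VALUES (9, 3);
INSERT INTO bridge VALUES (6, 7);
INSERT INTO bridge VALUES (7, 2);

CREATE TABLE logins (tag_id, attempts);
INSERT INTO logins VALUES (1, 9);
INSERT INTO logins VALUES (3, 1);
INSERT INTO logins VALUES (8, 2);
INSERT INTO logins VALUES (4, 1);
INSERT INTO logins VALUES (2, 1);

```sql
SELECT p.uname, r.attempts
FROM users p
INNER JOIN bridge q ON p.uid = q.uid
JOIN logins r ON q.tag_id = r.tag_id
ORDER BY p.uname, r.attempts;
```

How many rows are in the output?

2

Step 1 — p INNER JOIN q on uid → 3 row(s).
Then INNER JOIN `logins r` on tag_id: keep only rows whose q.tag_id appears in r.
Result: 2 row(s).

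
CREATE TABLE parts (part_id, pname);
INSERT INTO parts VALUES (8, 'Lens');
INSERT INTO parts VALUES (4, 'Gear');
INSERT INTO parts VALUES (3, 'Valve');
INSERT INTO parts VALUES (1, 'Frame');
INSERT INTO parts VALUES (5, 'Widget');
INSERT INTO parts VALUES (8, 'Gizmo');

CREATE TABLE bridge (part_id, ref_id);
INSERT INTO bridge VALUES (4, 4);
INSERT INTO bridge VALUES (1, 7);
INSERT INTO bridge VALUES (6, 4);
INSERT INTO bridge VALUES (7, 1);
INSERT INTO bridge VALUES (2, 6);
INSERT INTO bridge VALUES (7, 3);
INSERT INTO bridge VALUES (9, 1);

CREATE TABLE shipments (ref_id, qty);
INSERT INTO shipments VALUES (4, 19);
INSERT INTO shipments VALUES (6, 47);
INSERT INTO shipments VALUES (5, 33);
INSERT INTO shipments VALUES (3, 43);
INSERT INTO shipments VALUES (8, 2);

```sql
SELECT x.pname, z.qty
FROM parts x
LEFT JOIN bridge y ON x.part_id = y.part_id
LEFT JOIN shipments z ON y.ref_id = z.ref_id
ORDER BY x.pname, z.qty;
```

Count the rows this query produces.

6

Joins associate left-to-right: parts LEFT JOIN bridge on part_id gives 6 intermediate row(s).
Then LEFT JOIN `shipments z` on ref_id: each of those 6 rows is kept; rows whose y.ref_id has no match in z get NULL for z's columns.
Result: 6 row(s).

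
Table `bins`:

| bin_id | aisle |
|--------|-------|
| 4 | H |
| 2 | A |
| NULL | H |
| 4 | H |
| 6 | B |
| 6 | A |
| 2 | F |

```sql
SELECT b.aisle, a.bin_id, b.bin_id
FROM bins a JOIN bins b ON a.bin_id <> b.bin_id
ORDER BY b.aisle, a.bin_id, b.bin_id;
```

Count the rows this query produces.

24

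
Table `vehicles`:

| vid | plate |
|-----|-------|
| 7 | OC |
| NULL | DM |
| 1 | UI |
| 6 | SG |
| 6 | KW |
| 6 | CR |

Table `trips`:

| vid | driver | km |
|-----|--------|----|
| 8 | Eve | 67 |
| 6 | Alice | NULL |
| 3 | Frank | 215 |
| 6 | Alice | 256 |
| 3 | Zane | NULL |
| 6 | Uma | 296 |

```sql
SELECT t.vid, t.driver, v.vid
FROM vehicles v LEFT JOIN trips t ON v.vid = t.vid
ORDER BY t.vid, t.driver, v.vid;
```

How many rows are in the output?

12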